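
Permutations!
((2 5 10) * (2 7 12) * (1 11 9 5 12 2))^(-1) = [0, 12, 7, 3, 4, 9, 6, 10, 8, 11, 5, 1, 2] = (1 12 2 7 10 5 9 11)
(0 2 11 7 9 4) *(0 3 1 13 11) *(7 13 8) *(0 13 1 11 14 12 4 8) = (0 2 13 14 12 4 3 11 1)(7 9 8) = [2, 0, 13, 11, 3, 5, 6, 9, 7, 8, 10, 1, 4, 14, 12]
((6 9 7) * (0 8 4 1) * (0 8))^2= (1 4 8)(6 7 9)= [0, 4, 2, 3, 8, 5, 7, 9, 1, 6]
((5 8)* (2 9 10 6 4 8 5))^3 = (2 6)(4 9)(8 10) = [0, 1, 6, 3, 9, 5, 2, 7, 10, 4, 8]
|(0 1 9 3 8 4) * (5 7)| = |(0 1 9 3 8 4)(5 7)| = 6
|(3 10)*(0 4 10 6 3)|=|(0 4 10)(3 6)|=6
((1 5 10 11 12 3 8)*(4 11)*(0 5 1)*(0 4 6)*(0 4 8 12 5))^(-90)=(12)=[0, 1, 2, 3, 4, 5, 6, 7, 8, 9, 10, 11, 12]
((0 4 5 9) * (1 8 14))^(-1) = (0 9 5 4)(1 14 8) = [9, 14, 2, 3, 0, 4, 6, 7, 1, 5, 10, 11, 12, 13, 8]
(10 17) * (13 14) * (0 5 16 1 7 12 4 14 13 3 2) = [5, 7, 0, 2, 14, 16, 6, 12, 8, 9, 17, 11, 4, 13, 3, 15, 1, 10] = (0 5 16 1 7 12 4 14 3 2)(10 17)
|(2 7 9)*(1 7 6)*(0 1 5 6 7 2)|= |(0 1 2 7 9)(5 6)|= 10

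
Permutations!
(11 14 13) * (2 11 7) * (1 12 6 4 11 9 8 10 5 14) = (1 12 6 4 11)(2 9 8 10 5 14 13 7) = [0, 12, 9, 3, 11, 14, 4, 2, 10, 8, 5, 1, 6, 7, 13]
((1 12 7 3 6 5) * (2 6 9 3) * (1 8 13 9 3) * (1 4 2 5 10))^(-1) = [0, 10, 4, 3, 9, 7, 2, 12, 5, 13, 6, 11, 1, 8] = (1 10 6 2 4 9 13 8 5 7 12)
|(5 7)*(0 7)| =3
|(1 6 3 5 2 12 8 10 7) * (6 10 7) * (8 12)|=8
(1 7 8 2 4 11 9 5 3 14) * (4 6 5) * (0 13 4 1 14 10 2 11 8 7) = (14)(0 13 4 8 11 9 1)(2 6 5 3 10) = [13, 0, 6, 10, 8, 3, 5, 7, 11, 1, 2, 9, 12, 4, 14]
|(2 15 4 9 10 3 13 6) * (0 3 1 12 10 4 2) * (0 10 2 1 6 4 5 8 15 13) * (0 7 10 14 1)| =|(0 3 7 10 6 14 1 12 2 13 4 9 5 8 15)| =15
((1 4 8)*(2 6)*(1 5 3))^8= (1 5 4 3 8)= [0, 5, 2, 8, 3, 4, 6, 7, 1]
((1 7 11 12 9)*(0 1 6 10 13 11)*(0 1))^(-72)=[0, 1, 2, 3, 4, 5, 6, 7, 8, 9, 10, 11, 12, 13]=(13)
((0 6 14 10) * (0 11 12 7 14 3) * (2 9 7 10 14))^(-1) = (14)(0 3 6)(2 7 9)(10 12 11) = [3, 1, 7, 6, 4, 5, 0, 9, 8, 2, 12, 10, 11, 13, 14]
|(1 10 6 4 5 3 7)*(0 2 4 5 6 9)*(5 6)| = 9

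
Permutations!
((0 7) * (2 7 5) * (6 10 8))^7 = (0 7 2 5)(6 10 8) = [7, 1, 5, 3, 4, 0, 10, 2, 6, 9, 8]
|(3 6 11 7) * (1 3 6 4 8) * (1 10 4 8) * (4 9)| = |(1 3 8 10 9 4)(6 11 7)| = 6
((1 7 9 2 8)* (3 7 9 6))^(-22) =(1 2)(3 6 7)(8 9) =[0, 2, 1, 6, 4, 5, 7, 3, 9, 8]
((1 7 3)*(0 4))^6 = [0, 1, 2, 3, 4, 5, 6, 7] = (7)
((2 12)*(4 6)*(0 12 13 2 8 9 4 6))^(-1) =(0 4 9 8 12)(2 13) =[4, 1, 13, 3, 9, 5, 6, 7, 12, 8, 10, 11, 0, 2]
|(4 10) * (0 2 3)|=6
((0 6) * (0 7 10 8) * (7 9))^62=(0 9 10)(6 7 8)=[9, 1, 2, 3, 4, 5, 7, 8, 6, 10, 0]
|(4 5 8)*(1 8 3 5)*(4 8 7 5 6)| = 6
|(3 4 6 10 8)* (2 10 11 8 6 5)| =|(2 10 6 11 8 3 4 5)| =8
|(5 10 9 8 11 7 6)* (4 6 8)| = 15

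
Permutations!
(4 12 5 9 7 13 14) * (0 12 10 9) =[12, 1, 2, 3, 10, 0, 6, 13, 8, 7, 9, 11, 5, 14, 4] =(0 12 5)(4 10 9 7 13 14)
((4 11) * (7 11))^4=(4 7 11)=[0, 1, 2, 3, 7, 5, 6, 11, 8, 9, 10, 4]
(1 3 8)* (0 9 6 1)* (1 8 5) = (0 9 6 8)(1 3 5) = [9, 3, 2, 5, 4, 1, 8, 7, 0, 6]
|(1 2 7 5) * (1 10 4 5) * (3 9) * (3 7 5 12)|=9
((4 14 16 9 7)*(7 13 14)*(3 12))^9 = (3 12)(4 7)(9 13 14 16) = [0, 1, 2, 12, 7, 5, 6, 4, 8, 13, 10, 11, 3, 14, 16, 15, 9]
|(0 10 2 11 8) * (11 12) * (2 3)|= |(0 10 3 2 12 11 8)|= 7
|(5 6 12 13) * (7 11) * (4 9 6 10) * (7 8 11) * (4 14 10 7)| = 14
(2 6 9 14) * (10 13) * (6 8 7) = [0, 1, 8, 3, 4, 5, 9, 6, 7, 14, 13, 11, 12, 10, 2] = (2 8 7 6 9 14)(10 13)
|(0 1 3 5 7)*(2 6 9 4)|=20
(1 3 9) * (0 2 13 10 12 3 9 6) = (0 2 13 10 12 3 6)(1 9) = [2, 9, 13, 6, 4, 5, 0, 7, 8, 1, 12, 11, 3, 10]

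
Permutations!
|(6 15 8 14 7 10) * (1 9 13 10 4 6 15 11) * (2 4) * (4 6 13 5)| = 13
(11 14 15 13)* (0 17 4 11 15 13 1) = (0 17 4 11 14 13 15 1) = [17, 0, 2, 3, 11, 5, 6, 7, 8, 9, 10, 14, 12, 15, 13, 1, 16, 4]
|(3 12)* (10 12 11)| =|(3 11 10 12)| =4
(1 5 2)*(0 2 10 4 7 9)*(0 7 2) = (1 5 10 4 2)(7 9) = [0, 5, 1, 3, 2, 10, 6, 9, 8, 7, 4]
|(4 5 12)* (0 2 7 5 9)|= 7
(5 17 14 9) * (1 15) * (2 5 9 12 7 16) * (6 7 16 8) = (1 15)(2 5 17 14 12 16)(6 7 8) = [0, 15, 5, 3, 4, 17, 7, 8, 6, 9, 10, 11, 16, 13, 12, 1, 2, 14]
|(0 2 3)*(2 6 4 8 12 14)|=|(0 6 4 8 12 14 2 3)|=8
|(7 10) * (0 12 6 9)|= |(0 12 6 9)(7 10)|= 4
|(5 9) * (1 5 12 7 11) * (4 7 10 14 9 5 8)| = 20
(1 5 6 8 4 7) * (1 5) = (4 7 5 6 8) = [0, 1, 2, 3, 7, 6, 8, 5, 4]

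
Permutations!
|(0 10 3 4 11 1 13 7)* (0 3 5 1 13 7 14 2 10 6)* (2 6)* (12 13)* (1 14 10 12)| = |(0 2 12 13 10 5 14 6)(1 7 3 4 11)| = 40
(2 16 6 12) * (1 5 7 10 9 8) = [0, 5, 16, 3, 4, 7, 12, 10, 1, 8, 9, 11, 2, 13, 14, 15, 6] = (1 5 7 10 9 8)(2 16 6 12)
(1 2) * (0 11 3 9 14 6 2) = [11, 0, 1, 9, 4, 5, 2, 7, 8, 14, 10, 3, 12, 13, 6] = (0 11 3 9 14 6 2 1)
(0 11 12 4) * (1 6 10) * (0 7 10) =(0 11 12 4 7 10 1 6) =[11, 6, 2, 3, 7, 5, 0, 10, 8, 9, 1, 12, 4]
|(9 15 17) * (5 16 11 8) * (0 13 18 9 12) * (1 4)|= |(0 13 18 9 15 17 12)(1 4)(5 16 11 8)|= 28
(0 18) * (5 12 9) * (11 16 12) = (0 18)(5 11 16 12 9) = [18, 1, 2, 3, 4, 11, 6, 7, 8, 5, 10, 16, 9, 13, 14, 15, 12, 17, 0]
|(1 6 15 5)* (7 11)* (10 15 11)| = |(1 6 11 7 10 15 5)| = 7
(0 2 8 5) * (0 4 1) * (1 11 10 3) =[2, 0, 8, 1, 11, 4, 6, 7, 5, 9, 3, 10] =(0 2 8 5 4 11 10 3 1)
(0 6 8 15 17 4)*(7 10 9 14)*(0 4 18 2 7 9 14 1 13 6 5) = (0 5)(1 13 6 8 15 17 18 2 7 10 14 9) = [5, 13, 7, 3, 4, 0, 8, 10, 15, 1, 14, 11, 12, 6, 9, 17, 16, 18, 2]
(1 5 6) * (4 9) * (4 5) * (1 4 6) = (1 6 4 9 5) = [0, 6, 2, 3, 9, 1, 4, 7, 8, 5]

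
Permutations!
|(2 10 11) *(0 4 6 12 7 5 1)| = |(0 4 6 12 7 5 1)(2 10 11)| = 21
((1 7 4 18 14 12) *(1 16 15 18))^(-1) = (1 4 7)(12 14 18 15 16) = [0, 4, 2, 3, 7, 5, 6, 1, 8, 9, 10, 11, 14, 13, 18, 16, 12, 17, 15]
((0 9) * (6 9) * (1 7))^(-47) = [6, 7, 2, 3, 4, 5, 9, 1, 8, 0] = (0 6 9)(1 7)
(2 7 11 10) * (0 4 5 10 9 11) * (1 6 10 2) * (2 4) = (0 2 7)(1 6 10)(4 5)(9 11) = [2, 6, 7, 3, 5, 4, 10, 0, 8, 11, 1, 9]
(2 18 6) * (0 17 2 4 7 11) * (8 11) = (0 17 2 18 6 4 7 8 11) = [17, 1, 18, 3, 7, 5, 4, 8, 11, 9, 10, 0, 12, 13, 14, 15, 16, 2, 6]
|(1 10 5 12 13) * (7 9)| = |(1 10 5 12 13)(7 9)| = 10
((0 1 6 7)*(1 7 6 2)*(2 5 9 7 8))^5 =(0 9 1 8 7 5 2) =[9, 8, 0, 3, 4, 2, 6, 5, 7, 1]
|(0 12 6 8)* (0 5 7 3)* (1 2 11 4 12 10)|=|(0 10 1 2 11 4 12 6 8 5 7 3)|=12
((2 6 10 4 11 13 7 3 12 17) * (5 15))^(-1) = (2 17 12 3 7 13 11 4 10 6)(5 15) = [0, 1, 17, 7, 10, 15, 2, 13, 8, 9, 6, 4, 3, 11, 14, 5, 16, 12]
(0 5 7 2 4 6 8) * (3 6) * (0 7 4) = (0 5 4 3 6 8 7 2) = [5, 1, 0, 6, 3, 4, 8, 2, 7]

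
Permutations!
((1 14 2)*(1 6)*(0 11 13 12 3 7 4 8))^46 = (0 4 3 13)(1 2)(6 14)(7 12 11 8) = [4, 2, 1, 13, 3, 5, 14, 12, 7, 9, 10, 8, 11, 0, 6]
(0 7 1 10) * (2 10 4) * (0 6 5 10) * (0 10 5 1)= (0 7)(1 4 2 10 6)= [7, 4, 10, 3, 2, 5, 1, 0, 8, 9, 6]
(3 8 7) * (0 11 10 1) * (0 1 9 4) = [11, 1, 2, 8, 0, 5, 6, 3, 7, 4, 9, 10] = (0 11 10 9 4)(3 8 7)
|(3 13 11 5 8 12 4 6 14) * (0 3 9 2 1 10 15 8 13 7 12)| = 39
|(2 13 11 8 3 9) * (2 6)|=|(2 13 11 8 3 9 6)|=7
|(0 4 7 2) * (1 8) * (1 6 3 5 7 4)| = |(0 1 8 6 3 5 7 2)| = 8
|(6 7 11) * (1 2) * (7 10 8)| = |(1 2)(6 10 8 7 11)| = 10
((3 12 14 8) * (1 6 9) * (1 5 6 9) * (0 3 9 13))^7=[6, 9, 2, 1, 4, 14, 8, 7, 3, 12, 10, 11, 13, 5, 0]=(0 6 8 3 1 9 12 13 5 14)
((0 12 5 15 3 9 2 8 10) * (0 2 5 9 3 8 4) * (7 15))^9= (0 4 2 10 8 15 7 5 9 12)= [4, 1, 10, 3, 2, 9, 6, 5, 15, 12, 8, 11, 0, 13, 14, 7]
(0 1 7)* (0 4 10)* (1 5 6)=(0 5 6 1 7 4 10)=[5, 7, 2, 3, 10, 6, 1, 4, 8, 9, 0]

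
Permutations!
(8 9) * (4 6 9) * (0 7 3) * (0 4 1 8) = (0 7 3 4 6 9)(1 8) = [7, 8, 2, 4, 6, 5, 9, 3, 1, 0]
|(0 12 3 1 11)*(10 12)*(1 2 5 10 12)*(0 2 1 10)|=|(0 12 3 1 11 2 5)|=7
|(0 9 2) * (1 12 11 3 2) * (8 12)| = 8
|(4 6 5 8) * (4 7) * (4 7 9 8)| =|(4 6 5)(8 9)| =6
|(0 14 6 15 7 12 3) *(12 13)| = |(0 14 6 15 7 13 12 3)| = 8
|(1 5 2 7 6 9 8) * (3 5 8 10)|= 14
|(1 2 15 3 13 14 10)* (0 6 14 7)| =10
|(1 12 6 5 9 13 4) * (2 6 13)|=|(1 12 13 4)(2 6 5 9)|=4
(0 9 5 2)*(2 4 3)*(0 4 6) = (0 9 5 6)(2 4 3) = [9, 1, 4, 2, 3, 6, 0, 7, 8, 5]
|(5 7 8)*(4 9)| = |(4 9)(5 7 8)| = 6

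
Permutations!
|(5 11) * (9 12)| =|(5 11)(9 12)| =2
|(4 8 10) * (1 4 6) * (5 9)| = |(1 4 8 10 6)(5 9)| = 10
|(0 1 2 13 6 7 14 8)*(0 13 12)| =20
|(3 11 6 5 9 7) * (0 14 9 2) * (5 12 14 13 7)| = |(0 13 7 3 11 6 12 14 9 5 2)| = 11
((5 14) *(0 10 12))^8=(14)(0 12 10)=[12, 1, 2, 3, 4, 5, 6, 7, 8, 9, 0, 11, 10, 13, 14]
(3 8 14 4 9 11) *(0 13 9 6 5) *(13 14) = (0 14 4 6 5)(3 8 13 9 11) = [14, 1, 2, 8, 6, 0, 5, 7, 13, 11, 10, 3, 12, 9, 4]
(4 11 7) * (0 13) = (0 13)(4 11 7) = [13, 1, 2, 3, 11, 5, 6, 4, 8, 9, 10, 7, 12, 0]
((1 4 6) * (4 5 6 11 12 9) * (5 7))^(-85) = [0, 6, 2, 3, 9, 7, 5, 1, 8, 12, 10, 4, 11] = (1 6 5 7)(4 9 12 11)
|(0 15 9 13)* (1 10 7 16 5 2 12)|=|(0 15 9 13)(1 10 7 16 5 2 12)|=28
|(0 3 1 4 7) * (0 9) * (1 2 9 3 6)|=8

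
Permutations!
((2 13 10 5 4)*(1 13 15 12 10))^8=[0, 1, 12, 3, 15, 2, 6, 7, 8, 9, 4, 11, 5, 13, 14, 10]=(2 12 5)(4 15 10)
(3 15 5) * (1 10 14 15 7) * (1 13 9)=(1 10 14 15 5 3 7 13 9)=[0, 10, 2, 7, 4, 3, 6, 13, 8, 1, 14, 11, 12, 9, 15, 5]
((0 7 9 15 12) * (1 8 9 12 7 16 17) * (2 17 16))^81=(17)=[0, 1, 2, 3, 4, 5, 6, 7, 8, 9, 10, 11, 12, 13, 14, 15, 16, 17]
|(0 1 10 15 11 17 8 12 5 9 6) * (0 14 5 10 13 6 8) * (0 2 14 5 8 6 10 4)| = 12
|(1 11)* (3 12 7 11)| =|(1 3 12 7 11)| =5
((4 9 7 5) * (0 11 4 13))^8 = (0 11 4 9 7 5 13) = [11, 1, 2, 3, 9, 13, 6, 5, 8, 7, 10, 4, 12, 0]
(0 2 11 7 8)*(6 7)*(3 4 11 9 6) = [2, 1, 9, 4, 11, 5, 7, 8, 0, 6, 10, 3] = (0 2 9 6 7 8)(3 4 11)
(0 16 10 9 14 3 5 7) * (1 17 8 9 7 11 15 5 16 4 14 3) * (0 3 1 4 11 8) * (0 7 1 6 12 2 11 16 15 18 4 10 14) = (0 16 14 10 1 17 7 3 15 5 8 9 6 12 2 11 18 4) = [16, 17, 11, 15, 0, 8, 12, 3, 9, 6, 1, 18, 2, 13, 10, 5, 14, 7, 4]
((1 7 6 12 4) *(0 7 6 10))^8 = (12)(0 10 7) = [10, 1, 2, 3, 4, 5, 6, 0, 8, 9, 7, 11, 12]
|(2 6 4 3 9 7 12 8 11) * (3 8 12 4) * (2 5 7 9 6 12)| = |(2 12)(3 6)(4 8 11 5 7)| = 10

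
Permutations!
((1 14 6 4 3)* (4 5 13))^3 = (1 5 3 6 4 14 13) = [0, 5, 2, 6, 14, 3, 4, 7, 8, 9, 10, 11, 12, 1, 13]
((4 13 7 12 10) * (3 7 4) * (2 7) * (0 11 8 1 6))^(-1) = (0 6 1 8 11)(2 3 10 12 7)(4 13) = [6, 8, 3, 10, 13, 5, 1, 2, 11, 9, 12, 0, 7, 4]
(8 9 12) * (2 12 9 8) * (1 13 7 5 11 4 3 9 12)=(1 13 7 5 11 4 3 9 12 2)=[0, 13, 1, 9, 3, 11, 6, 5, 8, 12, 10, 4, 2, 7]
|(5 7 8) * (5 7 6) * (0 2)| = |(0 2)(5 6)(7 8)| = 2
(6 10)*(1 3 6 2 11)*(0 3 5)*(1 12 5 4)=(0 3 6 10 2 11 12 5)(1 4)=[3, 4, 11, 6, 1, 0, 10, 7, 8, 9, 2, 12, 5]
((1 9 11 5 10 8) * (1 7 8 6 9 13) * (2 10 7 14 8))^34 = (14)(2 7 5 11 9 6 10) = [0, 1, 7, 3, 4, 11, 10, 5, 8, 6, 2, 9, 12, 13, 14]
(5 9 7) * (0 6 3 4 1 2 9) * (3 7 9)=[6, 2, 3, 4, 1, 0, 7, 5, 8, 9]=(9)(0 6 7 5)(1 2 3 4)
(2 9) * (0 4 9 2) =(0 4 9) =[4, 1, 2, 3, 9, 5, 6, 7, 8, 0]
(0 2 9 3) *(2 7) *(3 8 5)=(0 7 2 9 8 5 3)=[7, 1, 9, 0, 4, 3, 6, 2, 5, 8]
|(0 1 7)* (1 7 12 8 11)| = 4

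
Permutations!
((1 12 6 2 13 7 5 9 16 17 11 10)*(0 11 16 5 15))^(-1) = [15, 10, 6, 3, 4, 9, 12, 13, 8, 5, 11, 0, 1, 2, 14, 7, 17, 16] = (0 15 7 13 2 6 12 1 10 11)(5 9)(16 17)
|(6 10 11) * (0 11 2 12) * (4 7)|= |(0 11 6 10 2 12)(4 7)|= 6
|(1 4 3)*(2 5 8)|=3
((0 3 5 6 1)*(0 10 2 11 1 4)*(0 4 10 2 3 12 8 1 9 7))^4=[2, 7, 0, 3, 4, 5, 6, 1, 9, 8, 10, 12, 11]=(0 2)(1 7)(8 9)(11 12)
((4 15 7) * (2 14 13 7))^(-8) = (2 4 13)(7 14 15) = [0, 1, 4, 3, 13, 5, 6, 14, 8, 9, 10, 11, 12, 2, 15, 7]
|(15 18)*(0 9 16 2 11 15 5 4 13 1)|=|(0 9 16 2 11 15 18 5 4 13 1)|=11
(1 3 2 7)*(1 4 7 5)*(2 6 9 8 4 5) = [0, 3, 2, 6, 7, 1, 9, 5, 4, 8] = (1 3 6 9 8 4 7 5)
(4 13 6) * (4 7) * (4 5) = (4 13 6 7 5) = [0, 1, 2, 3, 13, 4, 7, 5, 8, 9, 10, 11, 12, 6]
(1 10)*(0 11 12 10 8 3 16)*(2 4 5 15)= (0 11 12 10 1 8 3 16)(2 4 5 15)= [11, 8, 4, 16, 5, 15, 6, 7, 3, 9, 1, 12, 10, 13, 14, 2, 0]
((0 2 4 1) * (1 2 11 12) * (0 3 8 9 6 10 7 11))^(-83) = [0, 11, 4, 12, 2, 5, 8, 6, 1, 3, 9, 10, 7] = (1 11 10 9 3 12 7 6 8)(2 4)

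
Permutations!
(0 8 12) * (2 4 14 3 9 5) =[8, 1, 4, 9, 14, 2, 6, 7, 12, 5, 10, 11, 0, 13, 3] =(0 8 12)(2 4 14 3 9 5)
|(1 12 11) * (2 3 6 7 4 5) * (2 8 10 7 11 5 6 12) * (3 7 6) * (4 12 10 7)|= 28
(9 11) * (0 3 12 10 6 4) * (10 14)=(0 3 12 14 10 6 4)(9 11)=[3, 1, 2, 12, 0, 5, 4, 7, 8, 11, 6, 9, 14, 13, 10]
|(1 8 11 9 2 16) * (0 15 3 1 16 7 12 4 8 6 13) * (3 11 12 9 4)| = |(16)(0 15 11 4 8 12 3 1 6 13)(2 7 9)| = 30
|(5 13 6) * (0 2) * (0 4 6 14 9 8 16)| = 10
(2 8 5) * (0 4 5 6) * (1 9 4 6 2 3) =(0 6)(1 9 4 5 3)(2 8) =[6, 9, 8, 1, 5, 3, 0, 7, 2, 4]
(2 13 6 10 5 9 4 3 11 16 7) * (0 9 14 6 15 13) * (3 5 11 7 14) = (0 9 4 5 3 7 2)(6 10 11 16 14)(13 15) = [9, 1, 0, 7, 5, 3, 10, 2, 8, 4, 11, 16, 12, 15, 6, 13, 14]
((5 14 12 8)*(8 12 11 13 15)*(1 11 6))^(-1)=(1 6 14 5 8 15 13 11)=[0, 6, 2, 3, 4, 8, 14, 7, 15, 9, 10, 1, 12, 11, 5, 13]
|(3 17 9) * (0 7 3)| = 5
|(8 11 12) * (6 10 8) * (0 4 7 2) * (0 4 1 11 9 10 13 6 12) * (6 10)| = 15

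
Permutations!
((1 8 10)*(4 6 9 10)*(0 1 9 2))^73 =(0 1 8 4 6 2)(9 10) =[1, 8, 0, 3, 6, 5, 2, 7, 4, 10, 9]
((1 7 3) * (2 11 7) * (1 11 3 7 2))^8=(2 11 3)=[0, 1, 11, 2, 4, 5, 6, 7, 8, 9, 10, 3]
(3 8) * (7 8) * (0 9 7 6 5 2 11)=[9, 1, 11, 6, 4, 2, 5, 8, 3, 7, 10, 0]=(0 9 7 8 3 6 5 2 11)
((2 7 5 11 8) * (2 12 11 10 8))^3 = (2 10 11 5 12 7 8) = [0, 1, 10, 3, 4, 12, 6, 8, 2, 9, 11, 5, 7]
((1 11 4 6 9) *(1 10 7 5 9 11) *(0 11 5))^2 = [4, 1, 2, 3, 5, 10, 9, 11, 8, 7, 0, 6] = (0 4 5 10)(6 9 7 11)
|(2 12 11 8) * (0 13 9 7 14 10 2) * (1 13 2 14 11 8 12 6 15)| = |(0 2 6 15 1 13 9 7 11 12 8)(10 14)| = 22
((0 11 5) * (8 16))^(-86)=[11, 1, 2, 3, 4, 0, 6, 7, 8, 9, 10, 5, 12, 13, 14, 15, 16]=(16)(0 11 5)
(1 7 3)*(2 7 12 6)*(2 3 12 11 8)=(1 11 8 2 7 12 6 3)=[0, 11, 7, 1, 4, 5, 3, 12, 2, 9, 10, 8, 6]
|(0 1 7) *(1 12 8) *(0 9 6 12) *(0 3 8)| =8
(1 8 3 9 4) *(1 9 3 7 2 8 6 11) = (1 6 11)(2 8 7)(4 9) = [0, 6, 8, 3, 9, 5, 11, 2, 7, 4, 10, 1]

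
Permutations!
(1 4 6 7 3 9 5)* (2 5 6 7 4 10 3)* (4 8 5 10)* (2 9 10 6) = (1 4 7 9 2 6 8 5)(3 10) = [0, 4, 6, 10, 7, 1, 8, 9, 5, 2, 3]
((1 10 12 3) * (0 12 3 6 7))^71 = (0 7 6 12)(1 3 10) = [7, 3, 2, 10, 4, 5, 12, 6, 8, 9, 1, 11, 0]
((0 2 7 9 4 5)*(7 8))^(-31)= (0 9 2 4 8 5 7)= [9, 1, 4, 3, 8, 7, 6, 0, 5, 2]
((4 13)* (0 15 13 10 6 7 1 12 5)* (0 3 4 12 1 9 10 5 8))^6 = [15, 1, 2, 3, 4, 5, 9, 10, 0, 6, 7, 11, 8, 12, 14, 13] = (0 15 13 12 8)(6 9)(7 10)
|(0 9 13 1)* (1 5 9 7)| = 3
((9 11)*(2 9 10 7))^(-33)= (2 11 7 9 10)= [0, 1, 11, 3, 4, 5, 6, 9, 8, 10, 2, 7]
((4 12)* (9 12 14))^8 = [0, 1, 2, 3, 4, 5, 6, 7, 8, 9, 10, 11, 12, 13, 14] = (14)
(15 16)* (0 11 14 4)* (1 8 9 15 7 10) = (0 11 14 4)(1 8 9 15 16 7 10) = [11, 8, 2, 3, 0, 5, 6, 10, 9, 15, 1, 14, 12, 13, 4, 16, 7]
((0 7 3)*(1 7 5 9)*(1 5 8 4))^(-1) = (0 3 7 1 4 8)(5 9) = [3, 4, 2, 7, 8, 9, 6, 1, 0, 5]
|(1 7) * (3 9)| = 2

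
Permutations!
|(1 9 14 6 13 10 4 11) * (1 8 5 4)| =|(1 9 14 6 13 10)(4 11 8 5)| =12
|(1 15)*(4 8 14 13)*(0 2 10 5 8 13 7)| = 14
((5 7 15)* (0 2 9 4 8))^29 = (0 8 4 9 2)(5 15 7) = [8, 1, 0, 3, 9, 15, 6, 5, 4, 2, 10, 11, 12, 13, 14, 7]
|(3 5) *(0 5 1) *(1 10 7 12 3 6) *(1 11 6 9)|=|(0 5 9 1)(3 10 7 12)(6 11)|=4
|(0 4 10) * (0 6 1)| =|(0 4 10 6 1)| =5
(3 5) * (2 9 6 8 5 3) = (2 9 6 8 5) = [0, 1, 9, 3, 4, 2, 8, 7, 5, 6]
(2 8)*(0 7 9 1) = (0 7 9 1)(2 8) = [7, 0, 8, 3, 4, 5, 6, 9, 2, 1]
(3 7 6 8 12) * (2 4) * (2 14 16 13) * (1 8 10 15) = [0, 8, 4, 7, 14, 5, 10, 6, 12, 9, 15, 11, 3, 2, 16, 1, 13] = (1 8 12 3 7 6 10 15)(2 4 14 16 13)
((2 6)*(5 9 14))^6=(14)=[0, 1, 2, 3, 4, 5, 6, 7, 8, 9, 10, 11, 12, 13, 14]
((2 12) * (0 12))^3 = (12) = [0, 1, 2, 3, 4, 5, 6, 7, 8, 9, 10, 11, 12]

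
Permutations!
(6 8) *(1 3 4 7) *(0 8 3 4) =[8, 4, 2, 0, 7, 5, 3, 1, 6] =(0 8 6 3)(1 4 7)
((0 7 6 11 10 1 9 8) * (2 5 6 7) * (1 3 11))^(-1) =[8, 6, 0, 10, 4, 2, 5, 7, 9, 1, 11, 3] =(0 8 9 1 6 5 2)(3 10 11)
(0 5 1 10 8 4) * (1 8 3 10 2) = (0 5 8 4)(1 2)(3 10) = [5, 2, 1, 10, 0, 8, 6, 7, 4, 9, 3]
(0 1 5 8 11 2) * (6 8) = [1, 5, 0, 3, 4, 6, 8, 7, 11, 9, 10, 2] = (0 1 5 6 8 11 2)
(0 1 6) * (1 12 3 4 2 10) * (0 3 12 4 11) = [4, 6, 10, 11, 2, 5, 3, 7, 8, 9, 1, 0, 12] = (12)(0 4 2 10 1 6 3 11)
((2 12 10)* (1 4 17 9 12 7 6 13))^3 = (1 9 2 13 17 10 6 4 12 7) = [0, 9, 13, 3, 12, 5, 4, 1, 8, 2, 6, 11, 7, 17, 14, 15, 16, 10]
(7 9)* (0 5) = [5, 1, 2, 3, 4, 0, 6, 9, 8, 7] = (0 5)(7 9)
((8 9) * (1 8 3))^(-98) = (1 9)(3 8) = [0, 9, 2, 8, 4, 5, 6, 7, 3, 1]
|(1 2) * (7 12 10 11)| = 4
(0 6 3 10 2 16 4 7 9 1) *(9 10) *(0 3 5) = [6, 3, 16, 9, 7, 0, 5, 10, 8, 1, 2, 11, 12, 13, 14, 15, 4] = (0 6 5)(1 3 9)(2 16 4 7 10)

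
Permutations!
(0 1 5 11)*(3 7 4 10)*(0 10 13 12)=(0 1 5 11 10 3 7 4 13 12)=[1, 5, 2, 7, 13, 11, 6, 4, 8, 9, 3, 10, 0, 12]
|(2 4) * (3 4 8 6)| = 5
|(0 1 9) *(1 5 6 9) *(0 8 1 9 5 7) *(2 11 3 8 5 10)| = |(0 7)(1 9 5 6 10 2 11 3 8)| = 18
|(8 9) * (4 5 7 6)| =4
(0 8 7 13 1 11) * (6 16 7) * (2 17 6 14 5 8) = (0 2 17 6 16 7 13 1 11)(5 8 14) = [2, 11, 17, 3, 4, 8, 16, 13, 14, 9, 10, 0, 12, 1, 5, 15, 7, 6]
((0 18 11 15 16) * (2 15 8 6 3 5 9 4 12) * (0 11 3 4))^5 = (18)(2 6 16 12 8 15 4 11) = [0, 1, 6, 3, 11, 5, 16, 7, 15, 9, 10, 2, 8, 13, 14, 4, 12, 17, 18]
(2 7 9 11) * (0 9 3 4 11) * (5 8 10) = [9, 1, 7, 4, 11, 8, 6, 3, 10, 0, 5, 2] = (0 9)(2 7 3 4 11)(5 8 10)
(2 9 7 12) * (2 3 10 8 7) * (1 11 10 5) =[0, 11, 9, 5, 4, 1, 6, 12, 7, 2, 8, 10, 3] =(1 11 10 8 7 12 3 5)(2 9)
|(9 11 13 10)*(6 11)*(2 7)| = |(2 7)(6 11 13 10 9)| = 10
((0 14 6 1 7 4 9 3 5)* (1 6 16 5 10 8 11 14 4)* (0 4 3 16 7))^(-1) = (0 1 7 14 11 8 10 3)(4 5 16 9) = [1, 7, 2, 0, 5, 16, 6, 14, 10, 4, 3, 8, 12, 13, 11, 15, 9]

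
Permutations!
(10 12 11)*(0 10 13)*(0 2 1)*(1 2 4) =(0 10 12 11 13 4 1) =[10, 0, 2, 3, 1, 5, 6, 7, 8, 9, 12, 13, 11, 4]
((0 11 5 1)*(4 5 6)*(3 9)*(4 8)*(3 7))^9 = [6, 11, 2, 3, 1, 0, 4, 7, 5, 9, 10, 8] = (0 6 4 1 11 8 5)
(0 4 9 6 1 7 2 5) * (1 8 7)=(0 4 9 6 8 7 2 5)=[4, 1, 5, 3, 9, 0, 8, 2, 7, 6]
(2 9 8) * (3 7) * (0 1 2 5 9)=[1, 2, 0, 7, 4, 9, 6, 3, 5, 8]=(0 1 2)(3 7)(5 9 8)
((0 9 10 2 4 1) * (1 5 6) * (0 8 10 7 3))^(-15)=(0 9 7 3)(1 6 5 4 2 10 8)=[9, 6, 10, 0, 2, 4, 5, 3, 1, 7, 8]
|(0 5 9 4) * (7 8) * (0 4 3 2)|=|(0 5 9 3 2)(7 8)|=10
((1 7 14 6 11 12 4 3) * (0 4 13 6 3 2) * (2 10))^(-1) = [2, 3, 10, 14, 0, 5, 13, 1, 8, 9, 4, 6, 11, 12, 7] = (0 2 10 4)(1 3 14 7)(6 13 12 11)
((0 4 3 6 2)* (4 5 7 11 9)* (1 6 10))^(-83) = (0 4 2 9 6 11 1 7 10 5 3) = [4, 7, 9, 0, 2, 3, 11, 10, 8, 6, 5, 1]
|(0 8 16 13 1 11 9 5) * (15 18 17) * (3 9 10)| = 30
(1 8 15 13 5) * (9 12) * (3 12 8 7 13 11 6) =[0, 7, 2, 12, 4, 1, 3, 13, 15, 8, 10, 6, 9, 5, 14, 11] =(1 7 13 5)(3 12 9 8 15 11 6)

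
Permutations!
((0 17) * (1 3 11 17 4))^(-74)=(0 11 1)(3 4 17)=[11, 0, 2, 4, 17, 5, 6, 7, 8, 9, 10, 1, 12, 13, 14, 15, 16, 3]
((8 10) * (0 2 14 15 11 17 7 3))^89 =(0 2 14 15 11 17 7 3)(8 10) =[2, 1, 14, 0, 4, 5, 6, 3, 10, 9, 8, 17, 12, 13, 15, 11, 16, 7]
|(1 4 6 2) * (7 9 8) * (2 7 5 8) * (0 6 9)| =|(0 6 7)(1 4 9 2)(5 8)| =12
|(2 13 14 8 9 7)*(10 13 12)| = 8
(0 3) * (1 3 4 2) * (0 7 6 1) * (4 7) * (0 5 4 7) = (1 3 7 6)(2 5 4) = [0, 3, 5, 7, 2, 4, 1, 6]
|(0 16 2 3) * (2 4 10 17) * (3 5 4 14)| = 20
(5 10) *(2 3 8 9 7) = [0, 1, 3, 8, 4, 10, 6, 2, 9, 7, 5] = (2 3 8 9 7)(5 10)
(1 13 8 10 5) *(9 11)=(1 13 8 10 5)(9 11)=[0, 13, 2, 3, 4, 1, 6, 7, 10, 11, 5, 9, 12, 8]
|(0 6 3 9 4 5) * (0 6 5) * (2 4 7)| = 8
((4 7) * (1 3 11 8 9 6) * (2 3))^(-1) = (1 6 9 8 11 3 2)(4 7) = [0, 6, 1, 2, 7, 5, 9, 4, 11, 8, 10, 3]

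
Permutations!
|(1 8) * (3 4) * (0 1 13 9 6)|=6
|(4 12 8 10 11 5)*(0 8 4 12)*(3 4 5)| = 6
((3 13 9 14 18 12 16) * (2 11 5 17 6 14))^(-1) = (2 9 13 3 16 12 18 14 6 17 5 11) = [0, 1, 9, 16, 4, 11, 17, 7, 8, 13, 10, 2, 18, 3, 6, 15, 12, 5, 14]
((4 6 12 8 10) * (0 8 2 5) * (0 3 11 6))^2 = (0 10)(2 3 6)(4 8)(5 11 12) = [10, 1, 3, 6, 8, 11, 2, 7, 4, 9, 0, 12, 5]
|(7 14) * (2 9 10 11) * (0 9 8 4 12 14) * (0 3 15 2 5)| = 40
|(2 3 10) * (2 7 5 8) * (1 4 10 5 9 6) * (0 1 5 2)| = |(0 1 4 10 7 9 6 5 8)(2 3)| = 18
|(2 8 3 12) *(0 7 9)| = 12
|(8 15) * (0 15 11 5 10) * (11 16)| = 7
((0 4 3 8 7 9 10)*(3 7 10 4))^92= [0, 1, 2, 3, 9, 5, 6, 4, 8, 7, 10]= (10)(4 9 7)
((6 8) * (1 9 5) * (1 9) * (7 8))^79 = [0, 1, 2, 3, 4, 9, 7, 8, 6, 5] = (5 9)(6 7 8)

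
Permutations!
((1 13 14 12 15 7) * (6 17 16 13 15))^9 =(6 13)(12 16)(14 17) =[0, 1, 2, 3, 4, 5, 13, 7, 8, 9, 10, 11, 16, 6, 17, 15, 12, 14]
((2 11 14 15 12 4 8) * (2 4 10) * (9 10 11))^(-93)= [0, 1, 2, 3, 8, 5, 6, 7, 4, 9, 10, 12, 15, 13, 11, 14]= (4 8)(11 12 15 14)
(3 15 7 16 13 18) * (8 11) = (3 15 7 16 13 18)(8 11) = [0, 1, 2, 15, 4, 5, 6, 16, 11, 9, 10, 8, 12, 18, 14, 7, 13, 17, 3]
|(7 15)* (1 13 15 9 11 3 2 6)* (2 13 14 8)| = 30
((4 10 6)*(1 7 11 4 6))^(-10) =(11) =[0, 1, 2, 3, 4, 5, 6, 7, 8, 9, 10, 11]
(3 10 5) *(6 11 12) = [0, 1, 2, 10, 4, 3, 11, 7, 8, 9, 5, 12, 6] = (3 10 5)(6 11 12)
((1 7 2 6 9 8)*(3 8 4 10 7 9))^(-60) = (1 10 6)(2 8 4)(3 9 7) = [0, 10, 8, 9, 2, 5, 1, 3, 4, 7, 6]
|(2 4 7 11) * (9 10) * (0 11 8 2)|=4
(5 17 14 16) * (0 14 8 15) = (0 14 16 5 17 8 15) = [14, 1, 2, 3, 4, 17, 6, 7, 15, 9, 10, 11, 12, 13, 16, 0, 5, 8]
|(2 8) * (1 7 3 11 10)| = 10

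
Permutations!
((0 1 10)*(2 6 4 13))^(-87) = (2 6 4 13) = [0, 1, 6, 3, 13, 5, 4, 7, 8, 9, 10, 11, 12, 2]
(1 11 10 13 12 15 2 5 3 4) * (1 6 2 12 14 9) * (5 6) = (1 11 10 13 14 9)(2 6)(3 4 5)(12 15) = [0, 11, 6, 4, 5, 3, 2, 7, 8, 1, 13, 10, 15, 14, 9, 12]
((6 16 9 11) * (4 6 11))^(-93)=(4 9 16 6)=[0, 1, 2, 3, 9, 5, 4, 7, 8, 16, 10, 11, 12, 13, 14, 15, 6]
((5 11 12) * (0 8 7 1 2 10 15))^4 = (0 2 8 10 7 15 1)(5 11 12) = [2, 0, 8, 3, 4, 11, 6, 15, 10, 9, 7, 12, 5, 13, 14, 1]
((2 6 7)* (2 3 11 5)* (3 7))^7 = (2 3 5 6 11) = [0, 1, 3, 5, 4, 6, 11, 7, 8, 9, 10, 2]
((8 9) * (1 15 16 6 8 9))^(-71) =(1 8 6 16 15) =[0, 8, 2, 3, 4, 5, 16, 7, 6, 9, 10, 11, 12, 13, 14, 1, 15]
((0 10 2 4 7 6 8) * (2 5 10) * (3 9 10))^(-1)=(0 8 6 7 4 2)(3 5 10 9)=[8, 1, 0, 5, 2, 10, 7, 4, 6, 3, 9]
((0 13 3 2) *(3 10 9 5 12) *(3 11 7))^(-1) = [2, 1, 3, 7, 4, 9, 6, 11, 8, 10, 13, 12, 5, 0] = (0 2 3 7 11 12 5 9 10 13)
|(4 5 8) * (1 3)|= |(1 3)(4 5 8)|= 6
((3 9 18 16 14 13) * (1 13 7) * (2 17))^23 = (1 7 14 16 18 9 3 13)(2 17) = [0, 7, 17, 13, 4, 5, 6, 14, 8, 3, 10, 11, 12, 1, 16, 15, 18, 2, 9]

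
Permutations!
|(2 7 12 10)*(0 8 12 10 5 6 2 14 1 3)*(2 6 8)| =21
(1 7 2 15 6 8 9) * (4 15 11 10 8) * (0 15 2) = (0 15 6 4 2 11 10 8 9 1 7) = [15, 7, 11, 3, 2, 5, 4, 0, 9, 1, 8, 10, 12, 13, 14, 6]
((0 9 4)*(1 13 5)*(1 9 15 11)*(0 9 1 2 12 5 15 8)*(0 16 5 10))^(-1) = (0 10 12 2 11 15 13 1 5 16 8)(4 9) = [10, 5, 11, 3, 9, 16, 6, 7, 0, 4, 12, 15, 2, 1, 14, 13, 8]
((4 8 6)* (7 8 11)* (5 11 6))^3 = (4 6)(5 8 7 11) = [0, 1, 2, 3, 6, 8, 4, 11, 7, 9, 10, 5]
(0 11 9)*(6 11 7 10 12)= [7, 1, 2, 3, 4, 5, 11, 10, 8, 0, 12, 9, 6]= (0 7 10 12 6 11 9)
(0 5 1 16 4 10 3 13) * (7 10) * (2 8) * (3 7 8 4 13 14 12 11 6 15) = (0 5 1 16 13)(2 4 8)(3 14 12 11 6 15)(7 10) = [5, 16, 4, 14, 8, 1, 15, 10, 2, 9, 7, 6, 11, 0, 12, 3, 13]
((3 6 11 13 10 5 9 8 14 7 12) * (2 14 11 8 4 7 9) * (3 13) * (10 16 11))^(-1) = (2 5 10 8 6 3 11 16 13 12 7 4 9 14) = [0, 1, 5, 11, 9, 10, 3, 4, 6, 14, 8, 16, 7, 12, 2, 15, 13]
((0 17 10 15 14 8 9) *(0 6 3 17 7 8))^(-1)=(0 14 15 10 17 3 6 9 8 7)=[14, 1, 2, 6, 4, 5, 9, 0, 7, 8, 17, 11, 12, 13, 15, 10, 16, 3]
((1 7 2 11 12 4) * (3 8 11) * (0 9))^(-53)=(0 9)(1 3 12 7 8 4 2 11)=[9, 3, 11, 12, 2, 5, 6, 8, 4, 0, 10, 1, 7]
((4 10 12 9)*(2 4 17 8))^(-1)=(2 8 17 9 12 10 4)=[0, 1, 8, 3, 2, 5, 6, 7, 17, 12, 4, 11, 10, 13, 14, 15, 16, 9]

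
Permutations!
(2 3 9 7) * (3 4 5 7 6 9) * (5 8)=[0, 1, 4, 3, 8, 7, 9, 2, 5, 6]=(2 4 8 5 7)(6 9)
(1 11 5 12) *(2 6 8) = (1 11 5 12)(2 6 8) = [0, 11, 6, 3, 4, 12, 8, 7, 2, 9, 10, 5, 1]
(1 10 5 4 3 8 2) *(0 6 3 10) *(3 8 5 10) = (10)(0 6 8 2 1)(3 5 4) = [6, 0, 1, 5, 3, 4, 8, 7, 2, 9, 10]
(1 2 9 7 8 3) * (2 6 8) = [0, 6, 9, 1, 4, 5, 8, 2, 3, 7] = (1 6 8 3)(2 9 7)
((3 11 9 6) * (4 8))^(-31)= (3 11 9 6)(4 8)= [0, 1, 2, 11, 8, 5, 3, 7, 4, 6, 10, 9]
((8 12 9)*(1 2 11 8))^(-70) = (1 11 12)(2 8 9) = [0, 11, 8, 3, 4, 5, 6, 7, 9, 2, 10, 12, 1]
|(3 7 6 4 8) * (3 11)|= 6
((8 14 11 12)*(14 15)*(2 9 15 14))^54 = [0, 1, 2, 3, 4, 5, 6, 7, 11, 9, 10, 8, 14, 13, 12, 15] = (15)(8 11)(12 14)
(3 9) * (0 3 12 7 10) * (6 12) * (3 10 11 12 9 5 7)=[10, 1, 2, 5, 4, 7, 9, 11, 8, 6, 0, 12, 3]=(0 10)(3 5 7 11 12)(6 9)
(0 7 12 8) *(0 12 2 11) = [7, 1, 11, 3, 4, 5, 6, 2, 12, 9, 10, 0, 8] = (0 7 2 11)(8 12)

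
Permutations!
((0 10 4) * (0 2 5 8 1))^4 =(0 5 10 8 4 1 2) =[5, 2, 0, 3, 1, 10, 6, 7, 4, 9, 8]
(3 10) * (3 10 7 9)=(10)(3 7 9)=[0, 1, 2, 7, 4, 5, 6, 9, 8, 3, 10]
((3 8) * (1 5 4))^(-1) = (1 4 5)(3 8) = [0, 4, 2, 8, 5, 1, 6, 7, 3]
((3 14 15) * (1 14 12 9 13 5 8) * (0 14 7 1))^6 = (0 13 3)(5 12 14)(8 9 15) = [13, 1, 2, 0, 4, 12, 6, 7, 9, 15, 10, 11, 14, 3, 5, 8]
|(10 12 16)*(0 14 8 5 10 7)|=|(0 14 8 5 10 12 16 7)|=8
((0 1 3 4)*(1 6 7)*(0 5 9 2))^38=(0 7 3 5 2 6 1 4 9)=[7, 4, 6, 5, 9, 2, 1, 3, 8, 0]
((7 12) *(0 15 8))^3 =(15)(7 12) =[0, 1, 2, 3, 4, 5, 6, 12, 8, 9, 10, 11, 7, 13, 14, 15]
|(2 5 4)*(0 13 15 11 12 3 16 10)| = 24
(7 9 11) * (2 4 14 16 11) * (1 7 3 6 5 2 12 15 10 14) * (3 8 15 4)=[0, 7, 3, 6, 1, 2, 5, 9, 15, 12, 14, 8, 4, 13, 16, 10, 11]=(1 7 9 12 4)(2 3 6 5)(8 15 10 14 16 11)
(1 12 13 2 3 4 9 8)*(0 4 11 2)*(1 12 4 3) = (0 3 11 2 1 4 9 8 12 13) = [3, 4, 1, 11, 9, 5, 6, 7, 12, 8, 10, 2, 13, 0]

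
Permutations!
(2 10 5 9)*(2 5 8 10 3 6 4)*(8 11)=(2 3 6 4)(5 9)(8 10 11)=[0, 1, 3, 6, 2, 9, 4, 7, 10, 5, 11, 8]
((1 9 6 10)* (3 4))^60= [0, 1, 2, 3, 4, 5, 6, 7, 8, 9, 10]= (10)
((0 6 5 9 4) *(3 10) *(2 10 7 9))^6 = (0 7 2)(3 5 4)(6 9 10) = [7, 1, 0, 5, 3, 4, 9, 2, 8, 10, 6]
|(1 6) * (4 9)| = 2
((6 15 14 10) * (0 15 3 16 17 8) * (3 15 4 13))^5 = (0 17 3 4 8 16 13)(6 15 14 10) = [17, 1, 2, 4, 8, 5, 15, 7, 16, 9, 6, 11, 12, 0, 10, 14, 13, 3]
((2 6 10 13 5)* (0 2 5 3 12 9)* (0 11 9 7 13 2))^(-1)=(2 10 6)(3 13 7 12)(9 11)=[0, 1, 10, 13, 4, 5, 2, 12, 8, 11, 6, 9, 3, 7]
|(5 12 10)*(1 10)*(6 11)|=|(1 10 5 12)(6 11)|=4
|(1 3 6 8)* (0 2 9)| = |(0 2 9)(1 3 6 8)| = 12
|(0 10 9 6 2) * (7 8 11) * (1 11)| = 20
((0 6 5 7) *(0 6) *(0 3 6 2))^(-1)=[2, 1, 7, 0, 4, 6, 3, 5]=(0 2 7 5 6 3)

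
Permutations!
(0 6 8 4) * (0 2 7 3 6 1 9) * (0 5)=(0 1 9 5)(2 7 3 6 8 4)=[1, 9, 7, 6, 2, 0, 8, 3, 4, 5]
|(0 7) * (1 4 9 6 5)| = |(0 7)(1 4 9 6 5)| = 10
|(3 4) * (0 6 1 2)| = |(0 6 1 2)(3 4)| = 4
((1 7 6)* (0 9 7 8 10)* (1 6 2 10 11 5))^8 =[2, 1, 9, 3, 4, 5, 6, 0, 8, 10, 7, 11] =(11)(0 2 9 10 7)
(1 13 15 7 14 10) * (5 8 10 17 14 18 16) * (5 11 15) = (1 13 5 8 10)(7 18 16 11 15)(14 17) = [0, 13, 2, 3, 4, 8, 6, 18, 10, 9, 1, 15, 12, 5, 17, 7, 11, 14, 16]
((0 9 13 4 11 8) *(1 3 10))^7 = (0 9 13 4 11 8)(1 3 10) = [9, 3, 2, 10, 11, 5, 6, 7, 0, 13, 1, 8, 12, 4]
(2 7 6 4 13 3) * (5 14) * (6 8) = (2 7 8 6 4 13 3)(5 14) = [0, 1, 7, 2, 13, 14, 4, 8, 6, 9, 10, 11, 12, 3, 5]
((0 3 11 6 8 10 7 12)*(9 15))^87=(0 12 7 10 8 6 11 3)(9 15)=[12, 1, 2, 0, 4, 5, 11, 10, 6, 15, 8, 3, 7, 13, 14, 9]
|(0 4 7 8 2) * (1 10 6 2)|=8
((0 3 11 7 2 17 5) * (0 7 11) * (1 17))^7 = (0 3)(1 5 2 17 7) = [3, 5, 17, 0, 4, 2, 6, 1, 8, 9, 10, 11, 12, 13, 14, 15, 16, 7]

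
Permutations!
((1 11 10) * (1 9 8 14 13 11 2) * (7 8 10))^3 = [0, 2, 1, 3, 4, 5, 6, 13, 11, 10, 9, 14, 12, 8, 7] = (1 2)(7 13 8 11 14)(9 10)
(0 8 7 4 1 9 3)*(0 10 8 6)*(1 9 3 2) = (0 6)(1 3 10 8 7 4 9 2) = [6, 3, 1, 10, 9, 5, 0, 4, 7, 2, 8]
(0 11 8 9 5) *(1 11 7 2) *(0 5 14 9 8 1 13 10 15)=(0 7 2 13 10 15)(1 11)(9 14)=[7, 11, 13, 3, 4, 5, 6, 2, 8, 14, 15, 1, 12, 10, 9, 0]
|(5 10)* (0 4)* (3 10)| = |(0 4)(3 10 5)| = 6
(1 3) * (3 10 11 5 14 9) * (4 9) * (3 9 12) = (1 10 11 5 14 4 12 3) = [0, 10, 2, 1, 12, 14, 6, 7, 8, 9, 11, 5, 3, 13, 4]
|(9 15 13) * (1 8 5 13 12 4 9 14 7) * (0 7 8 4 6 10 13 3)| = |(0 7 1 4 9 15 12 6 10 13 14 8 5 3)| = 14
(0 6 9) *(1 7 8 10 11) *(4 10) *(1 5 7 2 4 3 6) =(0 1 2 4 10 11 5 7 8 3 6 9) =[1, 2, 4, 6, 10, 7, 9, 8, 3, 0, 11, 5]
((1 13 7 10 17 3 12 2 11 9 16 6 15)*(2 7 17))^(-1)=[0, 15, 10, 17, 4, 5, 16, 12, 8, 11, 7, 2, 3, 1, 14, 6, 9, 13]=(1 15 6 16 9 11 2 10 7 12 3 17 13)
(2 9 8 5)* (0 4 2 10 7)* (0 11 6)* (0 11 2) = (0 4)(2 9 8 5 10 7)(6 11) = [4, 1, 9, 3, 0, 10, 11, 2, 5, 8, 7, 6]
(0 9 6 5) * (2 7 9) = (0 2 7 9 6 5) = [2, 1, 7, 3, 4, 0, 5, 9, 8, 6]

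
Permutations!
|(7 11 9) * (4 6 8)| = |(4 6 8)(7 11 9)| = 3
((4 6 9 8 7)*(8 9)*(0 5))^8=(9)=[0, 1, 2, 3, 4, 5, 6, 7, 8, 9]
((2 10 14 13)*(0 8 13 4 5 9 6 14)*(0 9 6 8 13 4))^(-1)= (0 14 6 5 4 8 9 10 2 13)= [14, 1, 13, 3, 8, 4, 5, 7, 9, 10, 2, 11, 12, 0, 6]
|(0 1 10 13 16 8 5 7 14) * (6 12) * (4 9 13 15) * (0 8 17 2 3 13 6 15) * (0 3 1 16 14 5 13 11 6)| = |(0 16 17 2 1 10 3 11 6 12 15 4 9)(5 7)(8 13 14)| = 78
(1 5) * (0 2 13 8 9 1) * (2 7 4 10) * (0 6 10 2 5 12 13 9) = (0 7 4 2 9 1 12 13 8)(5 6 10) = [7, 12, 9, 3, 2, 6, 10, 4, 0, 1, 5, 11, 13, 8]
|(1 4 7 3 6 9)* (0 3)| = 7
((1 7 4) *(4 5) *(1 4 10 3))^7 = [0, 5, 2, 7, 4, 3, 6, 10, 8, 9, 1] = (1 5 3 7 10)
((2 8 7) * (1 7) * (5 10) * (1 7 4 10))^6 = (1 10)(4 5) = [0, 10, 2, 3, 5, 4, 6, 7, 8, 9, 1]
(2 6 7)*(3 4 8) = (2 6 7)(3 4 8) = [0, 1, 6, 4, 8, 5, 7, 2, 3]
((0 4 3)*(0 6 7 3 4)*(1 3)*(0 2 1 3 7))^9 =[7, 6, 3, 2, 4, 5, 1, 0] =(0 7)(1 6)(2 3)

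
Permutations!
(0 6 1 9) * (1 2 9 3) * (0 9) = [6, 3, 0, 1, 4, 5, 2, 7, 8, 9] = (9)(0 6 2)(1 3)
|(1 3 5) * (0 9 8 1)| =6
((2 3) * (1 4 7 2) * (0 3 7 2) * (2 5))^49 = [0, 1, 2, 3, 4, 5, 6, 7] = (7)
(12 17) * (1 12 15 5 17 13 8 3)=(1 12 13 8 3)(5 17 15)=[0, 12, 2, 1, 4, 17, 6, 7, 3, 9, 10, 11, 13, 8, 14, 5, 16, 15]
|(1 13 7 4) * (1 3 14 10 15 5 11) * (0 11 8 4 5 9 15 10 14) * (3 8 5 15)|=|(0 11 1 13 7 15 9 3)(4 8)|=8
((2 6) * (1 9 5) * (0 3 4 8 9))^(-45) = (0 9 3 5 4 1 8)(2 6) = [9, 8, 6, 5, 1, 4, 2, 7, 0, 3]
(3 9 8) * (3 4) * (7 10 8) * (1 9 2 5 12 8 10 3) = [0, 9, 5, 2, 1, 12, 6, 3, 4, 7, 10, 11, 8] = (1 9 7 3 2 5 12 8 4)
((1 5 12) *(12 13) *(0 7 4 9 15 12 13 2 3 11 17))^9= (0 3 1 9)(2 12 4 17)(5 15 7 11)= [3, 9, 12, 1, 17, 15, 6, 11, 8, 0, 10, 5, 4, 13, 14, 7, 16, 2]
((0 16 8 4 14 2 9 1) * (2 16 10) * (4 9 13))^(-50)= (16)= [0, 1, 2, 3, 4, 5, 6, 7, 8, 9, 10, 11, 12, 13, 14, 15, 16]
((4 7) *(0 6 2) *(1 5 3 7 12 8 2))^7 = (0 12 3 6 8 7 1 2 4 5) = [12, 2, 4, 6, 5, 0, 8, 1, 7, 9, 10, 11, 3]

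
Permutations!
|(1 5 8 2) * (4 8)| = |(1 5 4 8 2)| = 5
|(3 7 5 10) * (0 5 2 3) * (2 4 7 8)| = 6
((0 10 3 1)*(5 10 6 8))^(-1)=(0 1 3 10 5 8 6)=[1, 3, 2, 10, 4, 8, 0, 7, 6, 9, 5]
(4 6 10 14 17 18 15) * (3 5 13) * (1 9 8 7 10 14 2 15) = (1 9 8 7 10 2 15 4 6 14 17 18)(3 5 13) = [0, 9, 15, 5, 6, 13, 14, 10, 7, 8, 2, 11, 12, 3, 17, 4, 16, 18, 1]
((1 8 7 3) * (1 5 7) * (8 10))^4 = [0, 10, 2, 5, 4, 7, 6, 3, 1, 9, 8] = (1 10 8)(3 5 7)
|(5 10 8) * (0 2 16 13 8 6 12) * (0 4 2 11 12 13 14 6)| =|(0 11 12 4 2 16 14 6 13 8 5 10)| =12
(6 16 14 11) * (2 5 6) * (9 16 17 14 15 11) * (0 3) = [3, 1, 5, 0, 4, 6, 17, 7, 8, 16, 10, 2, 12, 13, 9, 11, 15, 14] = (0 3)(2 5 6 17 14 9 16 15 11)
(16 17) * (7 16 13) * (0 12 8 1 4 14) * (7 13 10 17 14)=[12, 4, 2, 3, 7, 5, 6, 16, 1, 9, 17, 11, 8, 13, 0, 15, 14, 10]=(0 12 8 1 4 7 16 14)(10 17)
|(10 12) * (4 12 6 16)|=5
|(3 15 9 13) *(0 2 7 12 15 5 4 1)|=11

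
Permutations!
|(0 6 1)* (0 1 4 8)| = |(0 6 4 8)| = 4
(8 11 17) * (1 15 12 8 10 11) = (1 15 12 8)(10 11 17) = [0, 15, 2, 3, 4, 5, 6, 7, 1, 9, 11, 17, 8, 13, 14, 12, 16, 10]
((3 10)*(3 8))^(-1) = (3 8 10) = [0, 1, 2, 8, 4, 5, 6, 7, 10, 9, 3]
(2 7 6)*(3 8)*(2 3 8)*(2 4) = (8)(2 7 6 3 4) = [0, 1, 7, 4, 2, 5, 3, 6, 8]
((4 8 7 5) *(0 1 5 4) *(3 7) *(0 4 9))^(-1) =(0 9 7 3 8 4 5 1) =[9, 0, 2, 8, 5, 1, 6, 3, 4, 7]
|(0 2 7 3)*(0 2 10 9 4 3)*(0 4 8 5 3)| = 9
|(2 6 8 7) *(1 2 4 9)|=7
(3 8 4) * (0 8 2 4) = (0 8)(2 4 3) = [8, 1, 4, 2, 3, 5, 6, 7, 0]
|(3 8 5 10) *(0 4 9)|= |(0 4 9)(3 8 5 10)|= 12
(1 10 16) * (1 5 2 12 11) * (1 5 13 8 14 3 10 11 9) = (1 11 5 2 12 9)(3 10 16 13 8 14) = [0, 11, 12, 10, 4, 2, 6, 7, 14, 1, 16, 5, 9, 8, 3, 15, 13]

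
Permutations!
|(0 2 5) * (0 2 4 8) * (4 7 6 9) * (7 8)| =4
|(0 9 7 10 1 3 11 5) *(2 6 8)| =24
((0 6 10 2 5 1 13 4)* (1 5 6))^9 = (0 1 13 4) = [1, 13, 2, 3, 0, 5, 6, 7, 8, 9, 10, 11, 12, 4]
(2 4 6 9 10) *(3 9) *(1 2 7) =(1 2 4 6 3 9 10 7) =[0, 2, 4, 9, 6, 5, 3, 1, 8, 10, 7]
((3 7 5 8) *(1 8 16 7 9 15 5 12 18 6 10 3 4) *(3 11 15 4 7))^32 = (1 18 15 9 7 10 16)(3 8 6 5 4 12 11) = [0, 18, 2, 8, 12, 4, 5, 10, 6, 7, 16, 3, 11, 13, 14, 9, 1, 17, 15]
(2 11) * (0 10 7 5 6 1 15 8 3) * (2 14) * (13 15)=(0 10 7 5 6 1 13 15 8 3)(2 11 14)=[10, 13, 11, 0, 4, 6, 1, 5, 3, 9, 7, 14, 12, 15, 2, 8]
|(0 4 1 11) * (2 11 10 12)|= 7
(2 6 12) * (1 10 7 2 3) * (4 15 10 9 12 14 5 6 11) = [0, 9, 11, 1, 15, 6, 14, 2, 8, 12, 7, 4, 3, 13, 5, 10] = (1 9 12 3)(2 11 4 15 10 7)(5 6 14)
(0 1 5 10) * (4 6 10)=[1, 5, 2, 3, 6, 4, 10, 7, 8, 9, 0]=(0 1 5 4 6 10)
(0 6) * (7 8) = (0 6)(7 8) = [6, 1, 2, 3, 4, 5, 0, 8, 7]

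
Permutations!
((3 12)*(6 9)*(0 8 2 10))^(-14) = (12)(0 2)(8 10) = [2, 1, 0, 3, 4, 5, 6, 7, 10, 9, 8, 11, 12]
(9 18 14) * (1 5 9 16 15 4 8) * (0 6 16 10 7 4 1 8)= (0 6 16 15 1 5 9 18 14 10 7 4)= [6, 5, 2, 3, 0, 9, 16, 4, 8, 18, 7, 11, 12, 13, 10, 1, 15, 17, 14]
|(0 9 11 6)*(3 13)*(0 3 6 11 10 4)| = 12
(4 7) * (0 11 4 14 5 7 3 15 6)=(0 11 4 3 15 6)(5 7 14)=[11, 1, 2, 15, 3, 7, 0, 14, 8, 9, 10, 4, 12, 13, 5, 6]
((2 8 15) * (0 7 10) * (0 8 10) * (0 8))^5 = (0 10 2 15 8 7) = [10, 1, 15, 3, 4, 5, 6, 0, 7, 9, 2, 11, 12, 13, 14, 8]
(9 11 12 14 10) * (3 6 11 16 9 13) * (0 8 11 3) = [8, 1, 2, 6, 4, 5, 3, 7, 11, 16, 13, 12, 14, 0, 10, 15, 9] = (0 8 11 12 14 10 13)(3 6)(9 16)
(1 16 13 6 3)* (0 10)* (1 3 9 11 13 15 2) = (0 10)(1 16 15 2)(6 9 11 13) = [10, 16, 1, 3, 4, 5, 9, 7, 8, 11, 0, 13, 12, 6, 14, 2, 15]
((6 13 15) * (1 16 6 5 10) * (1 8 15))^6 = (1 6)(5 8)(10 15)(13 16) = [0, 6, 2, 3, 4, 8, 1, 7, 5, 9, 15, 11, 12, 16, 14, 10, 13]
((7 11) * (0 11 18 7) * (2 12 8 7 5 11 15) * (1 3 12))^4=(0 3 18 15 12 5 2 8 11 1 7)=[3, 7, 8, 18, 4, 2, 6, 0, 11, 9, 10, 1, 5, 13, 14, 12, 16, 17, 15]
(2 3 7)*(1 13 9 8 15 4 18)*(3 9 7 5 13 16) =(1 16 3 5 13 7 2 9 8 15 4 18) =[0, 16, 9, 5, 18, 13, 6, 2, 15, 8, 10, 11, 12, 7, 14, 4, 3, 17, 1]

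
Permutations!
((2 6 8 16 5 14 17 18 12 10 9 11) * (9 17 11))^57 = (2 6 8 16 5 14 11)(10 17 18 12) = [0, 1, 6, 3, 4, 14, 8, 7, 16, 9, 17, 2, 10, 13, 11, 15, 5, 18, 12]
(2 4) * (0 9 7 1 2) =(0 9 7 1 2 4) =[9, 2, 4, 3, 0, 5, 6, 1, 8, 7]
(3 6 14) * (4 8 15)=[0, 1, 2, 6, 8, 5, 14, 7, 15, 9, 10, 11, 12, 13, 3, 4]=(3 6 14)(4 8 15)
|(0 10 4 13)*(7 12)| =4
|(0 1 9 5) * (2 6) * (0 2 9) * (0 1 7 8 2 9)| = 10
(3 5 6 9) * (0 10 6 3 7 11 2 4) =(0 10 6 9 7 11 2 4)(3 5) =[10, 1, 4, 5, 0, 3, 9, 11, 8, 7, 6, 2]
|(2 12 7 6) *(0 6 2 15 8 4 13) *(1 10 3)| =6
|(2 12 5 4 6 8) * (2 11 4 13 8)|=8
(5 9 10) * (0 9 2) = (0 9 10 5 2) = [9, 1, 0, 3, 4, 2, 6, 7, 8, 10, 5]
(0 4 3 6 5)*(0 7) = (0 4 3 6 5 7) = [4, 1, 2, 6, 3, 7, 5, 0]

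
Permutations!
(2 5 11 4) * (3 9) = (2 5 11 4)(3 9) = [0, 1, 5, 9, 2, 11, 6, 7, 8, 3, 10, 4]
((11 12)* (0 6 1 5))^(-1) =(0 5 1 6)(11 12) =[5, 6, 2, 3, 4, 1, 0, 7, 8, 9, 10, 12, 11]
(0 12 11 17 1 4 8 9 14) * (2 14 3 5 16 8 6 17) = (0 12 11 2 14)(1 4 6 17)(3 5 16 8 9) = [12, 4, 14, 5, 6, 16, 17, 7, 9, 3, 10, 2, 11, 13, 0, 15, 8, 1]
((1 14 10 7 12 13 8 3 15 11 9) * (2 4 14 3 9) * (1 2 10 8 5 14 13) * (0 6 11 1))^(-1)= (0 12 7 10 11 6)(1 15 3)(2 9 8 14 5 13 4)= [12, 15, 9, 1, 2, 13, 0, 10, 14, 8, 11, 6, 7, 4, 5, 3]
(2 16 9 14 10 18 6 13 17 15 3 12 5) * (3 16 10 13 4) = [0, 1, 10, 12, 3, 2, 4, 7, 8, 14, 18, 11, 5, 17, 13, 16, 9, 15, 6] = (2 10 18 6 4 3 12 5)(9 14 13 17 15 16)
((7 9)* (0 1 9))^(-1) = [7, 0, 2, 3, 4, 5, 6, 9, 8, 1] = (0 7 9 1)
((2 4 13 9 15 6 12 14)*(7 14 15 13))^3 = (15)(2 14 7 4)(9 13) = [0, 1, 14, 3, 2, 5, 6, 4, 8, 13, 10, 11, 12, 9, 7, 15]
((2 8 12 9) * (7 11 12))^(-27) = (2 11)(7 9)(8 12) = [0, 1, 11, 3, 4, 5, 6, 9, 12, 7, 10, 2, 8]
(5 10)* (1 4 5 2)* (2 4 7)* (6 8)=[0, 7, 1, 3, 5, 10, 8, 2, 6, 9, 4]=(1 7 2)(4 5 10)(6 8)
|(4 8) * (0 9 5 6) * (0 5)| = 2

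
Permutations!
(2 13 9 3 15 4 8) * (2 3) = (2 13 9)(3 15 4 8) = [0, 1, 13, 15, 8, 5, 6, 7, 3, 2, 10, 11, 12, 9, 14, 4]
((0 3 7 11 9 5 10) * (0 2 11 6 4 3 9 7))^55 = (0 11)(2 3)(4 10)(5 6)(7 9) = [11, 1, 3, 2, 10, 6, 5, 9, 8, 7, 4, 0]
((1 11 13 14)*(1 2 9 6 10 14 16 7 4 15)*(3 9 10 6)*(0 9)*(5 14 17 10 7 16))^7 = (0 9 3)(1 4 2 5 11 15 7 14 13)(10 17) = [9, 4, 5, 0, 2, 11, 6, 14, 8, 3, 17, 15, 12, 1, 13, 7, 16, 10]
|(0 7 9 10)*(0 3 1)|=6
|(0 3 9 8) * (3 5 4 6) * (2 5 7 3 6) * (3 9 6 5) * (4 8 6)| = |(0 7 9 6 5 8)(2 3 4)| = 6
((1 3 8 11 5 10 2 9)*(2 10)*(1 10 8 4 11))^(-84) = (1 9 11)(2 4 8)(3 10 5) = [0, 9, 4, 10, 8, 3, 6, 7, 2, 11, 5, 1]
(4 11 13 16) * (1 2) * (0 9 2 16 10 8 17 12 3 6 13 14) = (0 9 2 1 16 4 11 14)(3 6 13 10 8 17 12) = [9, 16, 1, 6, 11, 5, 13, 7, 17, 2, 8, 14, 3, 10, 0, 15, 4, 12]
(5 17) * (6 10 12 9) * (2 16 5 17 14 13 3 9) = (17)(2 16 5 14 13 3 9 6 10 12) = [0, 1, 16, 9, 4, 14, 10, 7, 8, 6, 12, 11, 2, 3, 13, 15, 5, 17]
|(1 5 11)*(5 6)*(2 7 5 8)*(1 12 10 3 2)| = |(1 6 8)(2 7 5 11 12 10 3)| = 21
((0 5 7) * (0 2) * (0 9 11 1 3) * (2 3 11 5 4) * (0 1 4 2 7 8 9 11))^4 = [7, 4, 3, 11, 0, 8, 6, 2, 9, 5, 10, 1] = (0 7 2 3 11 1 4)(5 8 9)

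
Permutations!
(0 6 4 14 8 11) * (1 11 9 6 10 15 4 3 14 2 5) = (0 10 15 4 2 5 1 11)(3 14 8 9 6) = [10, 11, 5, 14, 2, 1, 3, 7, 9, 6, 15, 0, 12, 13, 8, 4]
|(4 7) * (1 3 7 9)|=|(1 3 7 4 9)|=5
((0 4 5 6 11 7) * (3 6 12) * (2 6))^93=(0 12 6)(2 7 5)(3 11 4)=[12, 1, 7, 11, 3, 2, 0, 5, 8, 9, 10, 4, 6]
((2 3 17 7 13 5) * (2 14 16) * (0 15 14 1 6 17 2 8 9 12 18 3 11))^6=(0 12 15 18 14 3 16 2 8 11 9)=[12, 1, 8, 16, 4, 5, 6, 7, 11, 0, 10, 9, 15, 13, 3, 18, 2, 17, 14]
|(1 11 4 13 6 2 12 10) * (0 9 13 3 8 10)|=|(0 9 13 6 2 12)(1 11 4 3 8 10)|=6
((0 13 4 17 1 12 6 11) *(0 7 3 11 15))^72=(17)=[0, 1, 2, 3, 4, 5, 6, 7, 8, 9, 10, 11, 12, 13, 14, 15, 16, 17]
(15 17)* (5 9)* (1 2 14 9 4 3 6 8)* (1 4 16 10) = [0, 2, 14, 6, 3, 16, 8, 7, 4, 5, 1, 11, 12, 13, 9, 17, 10, 15] = (1 2 14 9 5 16 10)(3 6 8 4)(15 17)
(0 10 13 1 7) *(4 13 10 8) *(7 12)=(0 8 4 13 1 12 7)=[8, 12, 2, 3, 13, 5, 6, 0, 4, 9, 10, 11, 7, 1]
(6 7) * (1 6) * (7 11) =(1 6 11 7) =[0, 6, 2, 3, 4, 5, 11, 1, 8, 9, 10, 7]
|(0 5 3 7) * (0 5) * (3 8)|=|(3 7 5 8)|=4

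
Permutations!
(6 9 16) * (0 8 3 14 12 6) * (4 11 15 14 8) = (0 4 11 15 14 12 6 9 16)(3 8) = [4, 1, 2, 8, 11, 5, 9, 7, 3, 16, 10, 15, 6, 13, 12, 14, 0]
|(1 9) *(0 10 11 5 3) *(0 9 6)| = |(0 10 11 5 3 9 1 6)| = 8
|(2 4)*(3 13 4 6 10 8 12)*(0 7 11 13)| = |(0 7 11 13 4 2 6 10 8 12 3)| = 11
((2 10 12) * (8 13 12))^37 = (2 8 12 10 13) = [0, 1, 8, 3, 4, 5, 6, 7, 12, 9, 13, 11, 10, 2]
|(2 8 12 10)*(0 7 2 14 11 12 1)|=20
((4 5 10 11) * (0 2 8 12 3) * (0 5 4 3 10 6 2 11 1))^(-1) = (0 1 10 12 8 2 6 5 3 11) = [1, 10, 6, 11, 4, 3, 5, 7, 2, 9, 12, 0, 8]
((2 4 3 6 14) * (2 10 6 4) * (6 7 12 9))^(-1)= (3 4)(6 9 12 7 10 14)= [0, 1, 2, 4, 3, 5, 9, 10, 8, 12, 14, 11, 7, 13, 6]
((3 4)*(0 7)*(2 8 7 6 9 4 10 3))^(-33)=(0 9 2 7 6 4 8)(3 10)=[9, 1, 7, 10, 8, 5, 4, 6, 0, 2, 3]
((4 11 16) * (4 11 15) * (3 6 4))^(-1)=[0, 1, 2, 15, 6, 5, 3, 7, 8, 9, 10, 16, 12, 13, 14, 4, 11]=(3 15 4 6)(11 16)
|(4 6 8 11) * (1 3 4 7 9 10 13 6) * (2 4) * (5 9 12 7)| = 28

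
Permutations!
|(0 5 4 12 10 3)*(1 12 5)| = 10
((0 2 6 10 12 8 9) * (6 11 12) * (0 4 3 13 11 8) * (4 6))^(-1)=(0 12 11 13 3 4 10 6 9 8 2)=[12, 1, 0, 4, 10, 5, 9, 7, 2, 8, 6, 13, 11, 3]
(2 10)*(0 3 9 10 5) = [3, 1, 5, 9, 4, 0, 6, 7, 8, 10, 2] = (0 3 9 10 2 5)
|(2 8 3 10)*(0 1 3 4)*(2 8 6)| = 6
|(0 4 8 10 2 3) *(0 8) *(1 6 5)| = |(0 4)(1 6 5)(2 3 8 10)| = 12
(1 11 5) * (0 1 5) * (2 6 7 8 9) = (0 1 11)(2 6 7 8 9) = [1, 11, 6, 3, 4, 5, 7, 8, 9, 2, 10, 0]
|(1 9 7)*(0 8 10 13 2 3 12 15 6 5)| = 30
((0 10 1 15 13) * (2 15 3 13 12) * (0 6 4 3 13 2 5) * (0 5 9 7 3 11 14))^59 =(0 13 11 10 6 14 1 4)(2 3 7 9 12 15) =[13, 4, 3, 7, 0, 5, 14, 9, 8, 12, 6, 10, 15, 11, 1, 2]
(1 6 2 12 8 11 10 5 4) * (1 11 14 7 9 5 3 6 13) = (1 13)(2 12 8 14 7 9 5 4 11 10 3 6) = [0, 13, 12, 6, 11, 4, 2, 9, 14, 5, 3, 10, 8, 1, 7]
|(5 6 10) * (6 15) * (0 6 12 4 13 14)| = |(0 6 10 5 15 12 4 13 14)| = 9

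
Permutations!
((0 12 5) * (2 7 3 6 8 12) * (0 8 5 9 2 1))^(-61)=[1, 0, 6, 8, 4, 9, 12, 5, 2, 3, 10, 11, 7]=(0 1)(2 6 12 7 5 9 3 8)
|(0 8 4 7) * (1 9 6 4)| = |(0 8 1 9 6 4 7)| = 7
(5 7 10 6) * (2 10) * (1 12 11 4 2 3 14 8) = [0, 12, 10, 14, 2, 7, 5, 3, 1, 9, 6, 4, 11, 13, 8] = (1 12 11 4 2 10 6 5 7 3 14 8)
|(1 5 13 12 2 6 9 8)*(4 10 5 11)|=|(1 11 4 10 5 13 12 2 6 9 8)|=11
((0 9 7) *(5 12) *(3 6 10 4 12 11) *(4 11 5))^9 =[0, 1, 2, 6, 12, 5, 10, 7, 8, 9, 11, 3, 4] =(3 6 10 11)(4 12)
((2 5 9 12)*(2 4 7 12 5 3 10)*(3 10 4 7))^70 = (12) = [0, 1, 2, 3, 4, 5, 6, 7, 8, 9, 10, 11, 12]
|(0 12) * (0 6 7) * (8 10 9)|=|(0 12 6 7)(8 10 9)|=12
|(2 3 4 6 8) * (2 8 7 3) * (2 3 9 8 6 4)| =|(2 3)(6 7 9 8)| =4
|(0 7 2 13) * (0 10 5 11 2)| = 10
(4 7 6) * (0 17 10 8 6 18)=(0 17 10 8 6 4 7 18)=[17, 1, 2, 3, 7, 5, 4, 18, 6, 9, 8, 11, 12, 13, 14, 15, 16, 10, 0]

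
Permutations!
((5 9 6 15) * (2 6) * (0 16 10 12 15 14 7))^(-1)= (0 7 14 6 2 9 5 15 12 10 16)= [7, 1, 9, 3, 4, 15, 2, 14, 8, 5, 16, 11, 10, 13, 6, 12, 0]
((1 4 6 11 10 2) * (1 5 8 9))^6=(1 5 11)(2 6 9)(4 8 10)=[0, 5, 6, 3, 8, 11, 9, 7, 10, 2, 4, 1]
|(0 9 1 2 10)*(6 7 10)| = |(0 9 1 2 6 7 10)| = 7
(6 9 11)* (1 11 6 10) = (1 11 10)(6 9) = [0, 11, 2, 3, 4, 5, 9, 7, 8, 6, 1, 10]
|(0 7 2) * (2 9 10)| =5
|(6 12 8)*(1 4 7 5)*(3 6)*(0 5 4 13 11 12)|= |(0 5 1 13 11 12 8 3 6)(4 7)|= 18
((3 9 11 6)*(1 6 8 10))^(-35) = [0, 1, 2, 3, 4, 5, 6, 7, 8, 9, 10, 11] = (11)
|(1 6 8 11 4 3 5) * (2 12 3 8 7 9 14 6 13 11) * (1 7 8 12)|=13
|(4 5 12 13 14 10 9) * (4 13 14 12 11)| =|(4 5 11)(9 13 12 14 10)| =15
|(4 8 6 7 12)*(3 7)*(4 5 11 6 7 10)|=|(3 10 4 8 7 12 5 11 6)|=9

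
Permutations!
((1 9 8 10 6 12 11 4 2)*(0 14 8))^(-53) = [8, 0, 9, 3, 1, 5, 11, 7, 6, 14, 12, 2, 4, 13, 10] = (0 8 6 11 2 9 14 10 12 4 1)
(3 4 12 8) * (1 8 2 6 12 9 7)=(1 8 3 4 9 7)(2 6 12)=[0, 8, 6, 4, 9, 5, 12, 1, 3, 7, 10, 11, 2]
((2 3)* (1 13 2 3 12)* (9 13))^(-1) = [0, 12, 13, 3, 4, 5, 6, 7, 8, 1, 10, 11, 2, 9] = (1 12 2 13 9)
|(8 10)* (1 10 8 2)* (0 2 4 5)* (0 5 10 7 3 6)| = 6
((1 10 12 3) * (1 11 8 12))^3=(1 10)(3 12 8 11)=[0, 10, 2, 12, 4, 5, 6, 7, 11, 9, 1, 3, 8]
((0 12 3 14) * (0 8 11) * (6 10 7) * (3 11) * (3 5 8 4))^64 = (0 12 11)(3 14 4)(6 10 7) = [12, 1, 2, 14, 3, 5, 10, 6, 8, 9, 7, 0, 11, 13, 4]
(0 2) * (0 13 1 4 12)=[2, 4, 13, 3, 12, 5, 6, 7, 8, 9, 10, 11, 0, 1]=(0 2 13 1 4 12)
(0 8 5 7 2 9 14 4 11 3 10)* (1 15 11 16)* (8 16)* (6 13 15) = (0 16 1 6 13 15 11 3 10)(2 9 14 4 8 5 7) = [16, 6, 9, 10, 8, 7, 13, 2, 5, 14, 0, 3, 12, 15, 4, 11, 1]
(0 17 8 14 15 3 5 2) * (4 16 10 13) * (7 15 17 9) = (0 9 7 15 3 5 2)(4 16 10 13)(8 14 17) = [9, 1, 0, 5, 16, 2, 6, 15, 14, 7, 13, 11, 12, 4, 17, 3, 10, 8]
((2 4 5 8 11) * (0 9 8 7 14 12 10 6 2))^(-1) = [11, 1, 6, 3, 2, 4, 10, 5, 9, 0, 12, 8, 14, 13, 7] = (0 11 8 9)(2 6 10 12 14 7 5 4)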